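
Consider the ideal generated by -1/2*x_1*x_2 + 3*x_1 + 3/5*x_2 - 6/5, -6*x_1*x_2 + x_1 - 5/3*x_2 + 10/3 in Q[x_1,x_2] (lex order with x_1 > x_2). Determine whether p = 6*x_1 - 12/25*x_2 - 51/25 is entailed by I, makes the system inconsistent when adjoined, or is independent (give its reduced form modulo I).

First compute the reduced Gröbner basis of I by Buchberger's algorithm.
f_1 = -1/2*x_1*x_2 + 3*x_1 + 3/5*x_2 - 6/5, LT = x_1*x_2.
f_2 = -6*x_1*x_2 + x_1 - 5/3*x_2 + 10/3, LT = x_1*x_2.

S(f_1,f_2): lcm = x_1*x_2. S = -35/6*x_1 - 133/90*x_2 + 133/45.
  reduce S modulo (f_1, f_2):
  remainder -35/6*x_1 - 133/90*x_2 + 133/45 ≠ 0; add h_3 = -35/6*x_1 - 133/90*x_2 + 133/45 to the basis.

S(f_1,h_3): lcm = x_1*x_2. S = -6*x_1 - 19/75*x_2**2 - 52/75*x_2 + 12/5.
  reduce S modulo (f_1, f_2, h_3):
  remainder -19/75*x_2**2 + 62/75*x_2 - 16/25 ≠ 0; add h_4 = -19/75*x_2**2 + 62/75*x_2 - 16/25 to the basis.

The other S-polynomials (S(f_2,h_3), S(f_1,h_4), S(f_2,h_4), S(h_3,h_4)) all reduce to 0 modulo the current basis, so we have a Gröbner basis.
Inter-reduce: drop elements whose leading term is divisible by another's, tail-reduce, and make monic.
Reduced Gröbner basis: {x_1 + 19/75*x_2 - 38/75, x_2**2 - 62/19*x_2 + 48/19}.
Label its elements g_1 = x_1 + 19/75*x_2 - 38/75, g_2 = x_2**2 - 62/19*x_2 + 48/19.

Reduce p = 6*x_1 - 12/25*x_2 - 51/25 modulo G:
  leading term x_1: subtract (6)·g_1 from 6*x_1 - 12/25*x_2 - 51/25 → -2*x_2 + 1
  leading term x_2: no divisor's leading term divides it; move -2*x_2 to the remainder.
  leading term 1: no divisor's leading term divides it; move 1 to the remainder.
  normal form = -2*x_2 + 1.
The normal form is nonzero, so p ∉ I. Since p minus its normal form lies in I, I + (p) = I + (r) where r = -2*x_2 + 1; decide whether this ideal is the whole ring.
Run Buchberger on G together with r (pairs among the g_i already reduce to 0 since G is a Gröbner basis):
g_1 = x_1 + 19/75*x_2 - 38/75, LT = x_1.
g_2 = x_2**2 - 62/19*x_2 + 48/19, LT = x_2**2.
r = -2*x_2 + 1, LT = x_2.

S(g_2,r): lcm = x_2**2. S = -105/38*x_2 + 48/19.
  reduce S modulo (g_1, g_2, r):
  remainder 87/76 ≠ 0; add m_4 = 87/76 to the basis.

The other S-polynomials (S(g_1,g_2), S(g_1,r), S(g_1,m_4), S(g_2,m_4), S(r,m_4)) all reduce to 0 modulo the current basis, so we have a Gröbner basis.
Inter-reduce: drop elements whose leading term is divisible by another's, tail-reduce, and make monic.
Reduced Gröbner basis: {1}.
The reduced Gröbner basis of I + (p) is {1}: the ideal is the whole ring, so the enlarged system has no common solution — adjoining p is inconsistent.

Adjoining 6*x_1 - 12/25*x_2 - 51/25 makes the ideal the whole ring: the system is inconsistent.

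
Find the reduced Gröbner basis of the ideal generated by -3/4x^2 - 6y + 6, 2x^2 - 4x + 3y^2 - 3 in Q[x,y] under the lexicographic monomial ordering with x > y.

The reduced Gröbner basis is the canonical form of the ideal for this ordering.

f_1 = -3/4x^2 - 6y + 6, LT = x^2.
f_2 = 2x^2 - 4x + 3y^2 - 3, LT = x^2.

S(f_1,f_2): lcm = x^2. S = 2x - 3/2y^2 + 8y - 13/2.
  reduce S modulo (f_1, f_2):
  remainder 2x - 3/2y^2 + 8y - 13/2 ≠ 0; add g_3 = 2x - 3/2y^2 + 8y - 13/2 to the basis.

S(f_1,g_3): lcm = x^2. S = 3/4xy^2 - 4xy + 13/4x + 8y - 8.
  reduce S modulo (f_1, f_2, g_3):
  remainder 9/16y^4 - 6y^3 + 167/8y^2 - 18y + 41/16 ≠ 0; add g_4 = 9/16y^4 - 6y^3 + 167/8y^2 - 18y + 41/16 to the basis.

The other S-polynomials (S(f_2,g_3), S(f_1,g_4), S(f_2,g_4), S(g_3,g_4)) all reduce to 0 modulo the current basis, so we have a Gröbner basis.
Inter-reduce: drop elements whose leading term is divisible by another's, tail-reduce, and make monic.

G = {x - 3/4y^2 + 4y - 13/4, y^4 - 32/3y^3 + 334/9y^2 - 32y + 41/9}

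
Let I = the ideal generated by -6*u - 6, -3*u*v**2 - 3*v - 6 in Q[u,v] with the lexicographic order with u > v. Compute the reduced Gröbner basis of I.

G = {u + 1, v**2 - v - 2}

f_1 = -6*u - 6, LT = u.
f_2 = -3*u*v**2 - 3*v - 6, LT = u*v**2.

S(f_1,f_2): lcm = u*v**2. S = v**2 - v - 2.
  leading term v**2: no divisor's leading term divides it; move v**2 to the remainder.
  leading term v: no divisor's leading term divides it; move -v to the remainder.
  leading term 1: no divisor's leading term divides it; move -2 to the remainder.
  remainder v**2 - v - 2 ≠ 0; add g_3 = v**2 - v - 2 to the basis.

The other S-polynomials (S(f_1,g_3), S(f_2,g_3)) all reduce to 0 modulo the current basis, so we have a Gröbner basis.
Inter-reduce: drop elements whose leading term is divisible by another's, tail-reduce, and make monic.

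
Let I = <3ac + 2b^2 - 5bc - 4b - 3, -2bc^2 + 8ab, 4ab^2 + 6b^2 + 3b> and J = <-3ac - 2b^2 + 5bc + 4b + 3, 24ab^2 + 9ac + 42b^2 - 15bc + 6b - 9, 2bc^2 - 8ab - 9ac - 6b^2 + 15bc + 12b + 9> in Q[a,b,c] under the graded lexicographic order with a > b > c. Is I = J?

Equality of ideals is decidable: compute both reduced Gröbner bases (unique for the ordering) and check whether they agree.
Buchberger on the first generating set:
f_1 = 3ac + 2b^2 - 5bc - 4b - 3, LT = ac.
f_2 = -2bc^2 + 8ab, LT = bc^2.
f_3 = 4ab^2 + 6b^2 + 3b, LT = ab^2.

S(f_1,f_2): lcm = abc^2. S = 2/3b^3c - 5/3b^2c^2 + 4a^2b - 4/3b^2c - bc.
  reduce S modulo (f_1, f_2, f_3):
  remainder 2/3b^3c + 4a^2b - 4/3b^2c + 10b^2 - bc + 5b ≠ 0; add g_4 = 2/3b^3c + 4a^2b - 4/3b^2c + 10b^2 - bc + 5b to the basis.

S(f_1,f_3): lcm = ab^2c. S = 2/3b^4 - 5/3b^3c - 4/3b^3 - 3/2b^2c - b^2 - 3/4bc.
  reduce S modulo (f_1, f_2, f_3, g_4):
  remainder 2/3b^4 + 10a^2b - 4/3b^3 - 29/6b^2c + 24b^2 - 13/4bc + 25/2b ≠ 0; add g_5 = 2/3b^4 + 10a^2b - 4/3b^3 - 29/6b^2c + 24b^2 - 13/4bc + 25/2b to the basis.

S(f_1,g_4): lcm = ab^3c. S = 2/3b^5 - 5/3b^4c - 6a^3b + 2ab^2c - 4/3b^4 - 15ab^2 + 3/2abc - b^3 - 15/2ab.
  reduce S modulo (f_1, f_2, f_3, g_4, g_5):
  remainder -6a^3b - 9a^2b - b^3 + 13/4b^2c - 15/2ab + 2b^2 + 3/4bc + 3/2b ≠ 0; add g_6 = -6a^3b - 9a^2b - b^3 + 13/4b^2c - 15/2ab + 2b^2 + 3/4bc + 3/2b to the basis.

The other S-polynomials (S(f_2,f_3), S(f_2,g_4), S(f_3,g_4), S(f_1,g_5), S(f_2,g_5), S(f_3,g_5), S(g_4,g_5), S(f_1,g_6), S(f_2,g_6), S(f_3,g_6), S(g_4,g_6), S(g_5,g_6)) all reduce to 0 modulo the current basis, so we have a Gröbner basis.
Inter-reduce: drop elements whose leading term is divisible by another's, tail-reduce, and make monic.
Reduced Gröbner basis: {a^3b + 3/2a^2b + 1/6b^3 - 13/24b^2c + 5/4ab - 1/3b^2 - 1/8bc - 1/4b, b^4 + 15a^2b - 2b^3 - 29/4b^2c + 36b^2 - 39/8bc + 75/4b, b^3c + 6a^2b - 2b^2c + 15b^2 - 3/2bc + 15/2b, ab^2 + 3/2b^2 + 3/4b, bc^2 - 4ab, ac + 2/3b^2 - 5/3bc - 4/3b - 1}.

Buchberger on the second generating set:
h_1 = -3ac - 2b^2 + 5bc + 4b + 3, LT = ac.
h_2 = 24ab^2 + 9ac + 42b^2 - 15bc + 6b - 9, LT = ab^2.
h_3 = 2bc^2 - 8ab - 9ac - 6b^2 + 15bc + 12b + 9, LT = bc^2.

S(h_1,h_2): lcm = ab^2c. S = 2/3b^4 - 5/3b^3c - 3/8ac^2 - 4/3b^3 - 7/4b^2c + 5/8bc^2 - b^2 - 1/4bc + 3/8c.
  reduce S modulo (h_1, h_2, h_3):
  remainder 2/3b^4 - 5/3b^3c - 4/3b^3 - 3/2b^2c - b^2 - 3/4bc ≠ 0; add k_4 = 2/3b^4 - 5/3b^3c - 4/3b^3 - 3/2b^2c - b^2 - 3/4bc to the basis.

S(h_1,h_3): lcm = abc^2. S = 2/3b^3c - 5/3b^2c^2 + 4a^2b + 9/2a^2c + 3ab^2 - 15/2abc - 4/3b^2c - 6ab - bc - 9/2a.
  reduce S modulo (h_1, h_2, h_3, k_4):
  remainder 2/3b^3c + 4a^2b - 4/3b^2c + 10b^2 - bc + 5b ≠ 0; add k_5 = 2/3b^3c + 4a^2b - 4/3b^2c + 10b^2 - bc + 5b to the basis.

S(h_1,k_5): lcm = ab^3c. S = 2/3b^5 - 5/3b^4c - 6a^3b + 2ab^2c - 4/3b^4 - 15ab^2 + 3/2abc - b^3 - 15/2ab.
  reduce S modulo (h_1, h_2, h_3, k_4, k_5):
  remainder -6a^3b - 9a^2b - b^3 + 13/4b^2c - 15/2ab + 2b^2 + 3/4bc + 3/2b ≠ 0; add k_6 = -6a^3b - 9a^2b - b^3 + 13/4b^2c - 15/2ab + 2b^2 + 3/4bc + 3/2b to the basis.

The other S-polynomials (S(h_2,h_3), S(h_1,k_4), S(h_2,k_4), S(h_3,k_4), S(h_2,k_5), S(h_3,k_5), S(k_4,k_5), S(h_1,k_6), S(h_2,k_6), S(h_3,k_6), S(k_4,k_6), S(k_5,k_6)) all reduce to 0 modulo the current basis, so we have a Gröbner basis.
Inter-reduce: drop elements whose leading term is divisible by another's, tail-reduce, and make monic.
Reduced Gröbner basis: {a^3b + 3/2a^2b + 1/6b^3 - 13/24b^2c + 5/4ab - 1/3b^2 - 1/8bc - 1/4b, b^4 + 15a^2b - 2b^3 - 29/4b^2c + 36b^2 - 39/8bc + 75/4b, b^3c + 6a^2b - 2b^2c + 15b^2 - 3/2bc + 15/2b, ab^2 + 3/2b^2 + 3/4b, bc^2 - 4ab, ac + 2/3b^2 - 5/3bc - 4/3b - 1}.

The two bases agree; hence the ideals are identical.

Yes, the ideals are equal.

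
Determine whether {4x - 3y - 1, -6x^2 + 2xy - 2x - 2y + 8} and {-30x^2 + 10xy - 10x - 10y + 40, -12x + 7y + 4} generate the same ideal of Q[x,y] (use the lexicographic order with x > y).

Equality of ideals is decidable: compute both reduced Gröbner bases (unique for the ordering) and check whether they agree.
Buchberger on the first generating set:
f_1 = 4x - 3y - 1, LT = x.
f_2 = -6x^2 + 2xy - 2x - 2y + 8, LT = x^2.

S(f_1,f_2): lcm = x^2. S = -5/12xy - 7/12x - 1/3y + 4/3.
  leading term xy: subtract (-5/48y)·f_1 from -5/12xy - 7/12x - 1/3y + 4/3 → -7/12x - 5/16y^2 - 7/16y + 4/3
  leading term x: subtract (-7/48)·f_1 from -7/12x - 5/16y^2 - 7/16y + 4/3 → -5/16y^2 - 7/8y + 19/16
  leading term y^2: no divisor's leading term divides it; move -5/16y^2 to the remainder.
  leading term y: no divisor's leading term divides it; move -7/8y to the remainder.
  leading term 1: no divisor's leading term divides it; move 19/16 to the remainder.
  remainder -5/16y^2 - 7/8y + 19/16 ≠ 0; add g_3 = -5/16y^2 - 7/8y + 19/16 to the basis.

The other S-polynomials (S(f_1,g_3), S(f_2,g_3)) all reduce to 0 modulo the current basis, so we have a Gröbner basis.
Inter-reduce: drop elements whose leading term is divisible by another's, tail-reduce, and make monic.
Reduced Gröbner basis: {x - 3/4y - 1/4, y^2 + 14/5y - 19/5}.

Buchberger on the second generating set:
h_1 = -30x^2 + 10xy - 10x - 10y + 40, LT = x^2.
h_2 = -12x + 7y + 4, LT = x.

S(h_1,h_2): lcm = x^2. S = 1/4xy + 2/3x + 1/3y - 4/3.
  leading term xy: subtract (-1/48y)·h_2 from 1/4xy + 2/3x + 1/3y - 4/3 → 2/3x + 7/48y^2 + 5/12y - 4/3
  leading term x: subtract (-1/18)·h_2 from 2/3x + 7/48y^2 + 5/12y - 4/3 → 7/48y^2 + 29/36y - 10/9
  leading term y^2: no divisor's leading term divides it; move 7/48y^2 to the remainder.
  leading term y: no divisor's leading term divides it; move 29/36y to the remainder.
  leading term 1: no divisor's leading term divides it; move -10/9 to the remainder.
  remainder 7/48y^2 + 29/36y - 10/9 ≠ 0; add k_3 = 7/48y^2 + 29/36y - 10/9 to the basis.

The other S-polynomials (S(h_1,k_3), S(h_2,k_3)) all reduce to 0 modulo the current basis, so we have a Gröbner basis.
Inter-reduce: drop elements whose leading term is divisible by another's, tail-reduce, and make monic.
Reduced Gröbner basis: {x - 7/12y - 1/3, y^2 + 116/21y - 160/21}.

The bases are distinct; the ideals are different.

No, the ideals differ.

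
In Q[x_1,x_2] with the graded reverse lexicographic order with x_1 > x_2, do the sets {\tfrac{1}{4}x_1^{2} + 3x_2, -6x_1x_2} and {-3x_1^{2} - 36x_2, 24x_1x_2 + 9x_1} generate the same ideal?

No, the ideals differ.

For a fixed monomial order, each ideal has a unique reduced Gröbner basis; comparing bases decides equality.
Buchberger on the first generating set:
f_1 = \tfrac{1}{4}x_1^{2} + 3x_2, LT = x_1^{2}.
f_2 = -6x_1x_2, LT = x_1x_2.

S(f_1,f_2): lcm = x_1^{2}x_2. S = 12x_2^{2}.
  leading term x_2^{2}: no divisor's leading term divides it; move 12x_2^{2} to the remainder.
  remainder 12x_2^{2} ≠ 0; add g_3 = 12x_2^{2} to the basis.

The other S-polynomials (S(f_1,g_3), S(f_2,g_3)) all reduce to 0 modulo the current basis, so we have a Gröbner basis.
Inter-reduce: drop elements whose leading term is divisible by another's, tail-reduce, and make monic.
Reduced Gröbner basis: {x_1^{2} + 12x_2, x_1x_2, x_2^{2}}.

Buchberger on the second generating set:
h_1 = -3x_1^{2} - 36x_2, LT = x_1^{2}.
h_2 = 24x_1x_2 + 9x_1, LT = x_1x_2.

S(h_1,h_2): lcm = x_1^{2}x_2. S = -\tfrac{3}{8}x_1^{2} + 12x_2^{2}.
  leading term x_1^{2}: subtract (\tfrac{1}{8})·h_1 from -\tfrac{3}{8}x_1^{2} + 12x_2^{2} → 12x_2^{2} + \tfrac{9}{2}x_2
  leading term x_2^{2}: no divisor's leading term divides it; move 12x_2^{2} to the remainder.
  leading term x_2: no divisor's leading term divides it; move \tfrac{9}{2}x_2 to the remainder.
  remainder 12x_2^{2} + \tfrac{9}{2}x_2 ≠ 0; add k_3 = 12x_2^{2} + \tfrac{9}{2}x_2 to the basis.

The other S-polynomials (S(h_1,k_3), S(h_2,k_3)) all reduce to 0 modulo the current basis, so we have a Gröbner basis.
Inter-reduce: drop elements whose leading term is divisible by another's, tail-reduce, and make monic.
Reduced Gröbner basis: {x_1^{2} + 12x_2, x_1x_2 + \tfrac{3}{8}x_1, x_2^{2} + \tfrac{3}{8}x_2}.

The bases are distinct; the ideals are different.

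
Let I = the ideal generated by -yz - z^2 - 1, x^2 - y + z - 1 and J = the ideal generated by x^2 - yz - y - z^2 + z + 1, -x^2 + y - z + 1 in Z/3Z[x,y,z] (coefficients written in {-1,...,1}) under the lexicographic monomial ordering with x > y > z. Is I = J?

For a fixed monomial order, each ideal has a unique reduced Gröbner basis; comparing bases decides equality.
Buchberger on the first generating set:
f_1 = -yz - z^2 - 1, LT = yz.
f_2 = x^2 - y + z - 1, LT = x^2.

The S-polynomials (S(f_1,f_2)) all reduce to 0 modulo the current basis, so we have a Gröbner basis.
Inter-reduce: drop elements whose leading term is divisible by another's, tail-reduce, and make monic.
Reduced Gröbner basis: {x^2 - y + z - 1, yz + z^2 + 1}.

Buchberger on the second generating set:
h_1 = x^2 - yz - y - z^2 + z + 1, LT = x^2.
h_2 = -x^2 + y - z + 1, LT = x^2.

S(h_1,h_2): lcm = x^2. S = -yz - z^2 - 1.
  leading term yz: no divisor's leading term divides it; move -yz to the remainder.
  leading term z^2: no divisor's leading term divides it; move -z^2 to the remainder.
  leading term 1: no divisor's leading term divides it; move -1 to the remainder.
  remainder -yz - z^2 - 1 ≠ 0; add k_3 = -yz - z^2 - 1 to the basis.

The other S-polynomials (S(h_1,k_3), S(h_2,k_3)) all reduce to 0 modulo the current basis, so we have a Gröbner basis.
Inter-reduce: drop elements whose leading term is divisible by another's, tail-reduce, and make monic.
Reduced Gröbner basis: {x^2 - y + z - 1, yz + z^2 + 1}.

Same reduced basis, so the two generating sets span the same ideal.

Yes, the ideals are equal.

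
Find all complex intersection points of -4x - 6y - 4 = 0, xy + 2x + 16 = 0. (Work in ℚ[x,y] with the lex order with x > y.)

{(6, -14/3), (-4, 2)}

Compute a lex Gröbner basis by Buchberger's algorithm.
f_1 = -4x - 6y - 4, LT = x.
f_2 = xy + 2x + 16, LT = xy.

S(f_1,f_2): lcm = xy. S = -2x + 3/2y² + y - 16.
  reduce S modulo (f_1, f_2):
  remainder 3/2y² + 4y - 14 ≠ 0; add h_3 = 3/2y² + 4y - 14 to the basis.

The other S-polynomials (S(f_1,h_3), S(f_2,h_3)) all reduce to 0 modulo the current basis, so we have a Gröbner basis.
Inter-reduce: drop elements whose leading term is divisible by another's, tail-reduce, and make monic.
Reduced Gröbner basis: {x + 3/2y + 1, y² + 8/3y - 28/3}.

Since the basis is lex-ordered, y² + 8/3y - 28/3 is univariate in y. Its roots are {-14/3, 2}. Back-substituting each root into the other basis elements fixes the other coordinates.
  y = -14/3: the earlier basis element becomes x - 6 = 0, giving x = 6 — point (6, -14/3).
  y = 2: the earlier basis element becomes x + 4 = 0, giving x = -4 — point (-4, 2).
This is the nonlinear analogue of row-reducing a linear system.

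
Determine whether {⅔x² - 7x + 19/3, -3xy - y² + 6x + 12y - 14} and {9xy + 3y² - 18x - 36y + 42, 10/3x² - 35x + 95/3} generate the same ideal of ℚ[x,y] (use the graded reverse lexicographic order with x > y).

Equality of ideals is decidable: compute both reduced Gröbner bases (unique for the ordering) and check whether they agree.
Buchberger on the first generating set:
f_1 = ⅔x² - 7x + 19/3, LT = x².
f_2 = -3xy - y² + 6x + 12y - 14, LT = xy.

S(f_1,f_2): lcm = x²y. S = -⅓xy² + 2x² - 13/2xy - 14/3x + 19/2y.
  leading term xy²: subtract (1/9y)·f_2 from -⅓xy² + 2x² - 13/2xy - 14/3x + 19/2y → 1/9y³ + 2x² - 43/6xy - 4/3y² - 14/3x + 199/18y
  leading term y³: no divisor's leading term divides it; move 1/9y³ to the remainder.
  leading term x²: subtract (3)·f_1 from 2x² - 43/6xy - 4/3y² - 14/3x + 199/18y → -43/6xy - 4/3y² + 49/3x + 199/18y - 19
  leading term xy: subtract (43/18)·f_2 from -43/6xy - 4/3y² + 49/3x + 199/18y - 19 → 19/18y² + 2x - 317/18y + 130/9
  leading term y²: no divisor's leading term divides it; move 19/18y² to the remainder.
  leading term x: no divisor's leading term divides it; move 2x to the remainder.
  leading term y: no divisor's leading term divides it; move -317/18y to the remainder.
  leading term 1: no divisor's leading term divides it; move 130/9 to the remainder.
  remainder 1/9y³ + 19/18y² + 2x - 317/18y + 130/9 ≠ 0; add g_3 = 1/9y³ + 19/18y² + 2x - 317/18y + 130/9 to the basis.

The other S-polynomials (S(f_1,g_3), S(f_2,g_3)) all reduce to 0 modulo the current basis, so we have a Gröbner basis.
Inter-reduce: drop elements whose leading term is divisible by another's, tail-reduce, and make monic.
Reduced Gröbner basis: {y³ + 19/2y² + 18x - 317/2y + 130, x² - 21/2x + 19/2, xy + ⅓y² - 2x - 4y + 14/3}.

Buchberger on the second generating set:
h_1 = 9xy + 3y² - 18x - 36y + 42, LT = xy.
h_2 = 10/3x² - 35x + 95/3, LT = x².

S(h_1,h_2): lcm = x²y. S = ⅓xy² - 2x² + 13/2xy + 14/3x - 19/2y.
  leading term xy²: subtract (1/27y)·h_1 from ⅓xy² - 2x² + 13/2xy + 14/3x - 19/2y → -1/9y³ - 2x² + 43/6xy + 4/3y² + 14/3x - 199/18y
  leading term y³: no divisor's leading term divides it; move -1/9y³ to the remainder.
  leading term x²: subtract (-⅗)·h_2 from -2x² + 43/6xy + 4/3y² + 14/3x - 199/18y → 43/6xy + 4/3y² - 49/3x - 199/18y + 19
  leading term xy: subtract (43/54)·h_1 from 43/6xy + 4/3y² - 49/3x - 199/18y + 19 → -19/18y² - 2x + 317/18y - 130/9
  leading term y²: no divisor's leading term divides it; move -19/18y² to the remainder.
  leading term x: no divisor's leading term divides it; move -2x to the remainder.
  leading term y: no divisor's leading term divides it; move 317/18y to the remainder.
  leading term 1: no divisor's leading term divides it; move -130/9 to the remainder.
  remainder -1/9y³ - 19/18y² - 2x + 317/18y - 130/9 ≠ 0; add k_3 = -1/9y³ - 19/18y² - 2x + 317/18y - 130/9 to the basis.

The other S-polynomials (S(h_1,k_3), S(h_2,k_3)) all reduce to 0 modulo the current basis, so we have a Gröbner basis.
Inter-reduce: drop elements whose leading term is divisible by another's, tail-reduce, and make monic.
Reduced Gröbner basis: {y³ + 19/2y² + 18x - 317/2y + 130, x² - 21/2x + 19/2, xy + ⅓y² - 2x - 4y + 14/3}.

Same reduced basis, so the two generating sets span the same ideal.

Yes, the ideals are equal.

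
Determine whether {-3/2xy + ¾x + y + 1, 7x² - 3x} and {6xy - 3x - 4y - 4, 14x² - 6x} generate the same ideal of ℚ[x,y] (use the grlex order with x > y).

Two ideals are equal iff their reduced Gröbner bases coincide (the reduced basis is unique for a fixed ordering).
Buchberger on the first generating set:
f_1 = -3/2xy + ¾x + y + 1, LT = xy.
f_2 = 7x² - 3x, LT = x².

S(f_1,f_2): lcm = x²y. S = -½x² - 5/21xy - ⅔x.
  reduce S modulo (f_1, f_2):
  remainder -x - 10/63y - 10/63 ≠ 0; add g_3 = -x - 10/63y - 10/63 to the basis.

S(f_1,g_3): lcm = xy. S = -10/63y² - ½x - 52/63y - ⅔.
  reduce S modulo (f_1, f_2, g_3):
  remainder -10/63y² - 47/63y - 37/63 ≠ 0; add g_4 = -10/63y² - 47/63y - 37/63 to the basis.

The other S-polynomials (S(f_2,g_3), S(f_1,g_4), S(f_2,g_4), S(g_3,g_4)) all reduce to 0 modulo the current basis, so we have a Gröbner basis.
Inter-reduce: drop elements whose leading term is divisible by another's, tail-reduce, and make monic.
Reduced Gröbner basis: {y² + 47/10y + 37/10, x + 10/63y + 10/63}.

Buchberger on the second generating set:
h_1 = 6xy - 3x - 4y - 4, LT = xy.
h_2 = 14x² - 6x, LT = x².

S(h_1,h_2): lcm = x²y. S = -½x² - 5/21xy - ⅔x.
  reduce S modulo (h_1, h_2):
  remainder -x - 10/63y - 10/63 ≠ 0; add k_3 = -x - 10/63y - 10/63 to the basis.

S(h_1,k_3): lcm = xy. S = -10/63y² - ½x - 52/63y - ⅔.
  reduce S modulo (h_1, h_2, k_3):
  remainder -10/63y² - 47/63y - 37/63 ≠ 0; add k_4 = -10/63y² - 47/63y - 37/63 to the basis.

The other S-polynomials (S(h_2,k_3), S(h_1,k_4), S(h_2,k_4), S(k_3,k_4)) all reduce to 0 modulo the current basis, so we have a Gröbner basis.
Inter-reduce: drop elements whose leading term is divisible by another's, tail-reduce, and make monic.
Reduced Gröbner basis: {y² + 47/10y + 37/10, x + 10/63y + 10/63}.

Same reduced basis, so the two generating sets span the same ideal.

Yes, the ideals are equal.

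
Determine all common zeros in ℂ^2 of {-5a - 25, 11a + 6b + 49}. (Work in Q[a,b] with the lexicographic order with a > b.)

{(-5, 1)}

Compute a lex Gröbner basis by Buchberger's algorithm.
f_1 = -5a - 25, LT = a.
f_2 = 11a + 6b + 49, LT = a.

S(f_1,f_2): lcm = a. S = -\tfrac{6}{11}b + \tfrac{6}{11}.
  leading term b: no divisor's leading term divides it; move -\tfrac{6}{11}b to the remainder.
  leading term 1: no divisor's leading term divides it; move \tfrac{6}{11} to the remainder.
  remainder -\tfrac{6}{11}b + \tfrac{6}{11} ≠ 0; add h_3 = -\tfrac{6}{11}b + \tfrac{6}{11} to the basis.

S(f_1,h_3): leading monomials are coprime, so the S-polynomial reduces to 0 (Buchberger's first criterion).
S(f_2,h_3): leading monomials are coprime, so the S-polynomial reduces to 0 (Buchberger's first criterion).
Every S-polynomial of the final basis reduces to 0, so we have a Gröbner basis.
Inter-reduce: drop elements whose leading term is divisible by another's, tail-reduce, and make monic.
Reduced Gröbner basis: {a + 5, b - 1}.

Elimination: the polynomial b - 1 lies in the elimination ideal for b, so b ∈ {1}. For each such b, the remaining basis elements (now univariate) give the rest of the solution.
  b = 1: the earlier basis element becomes a + 5 = 0, giving a = -5 — point (-5, 1).
Each listed point satisfies every original equation (direct substitution).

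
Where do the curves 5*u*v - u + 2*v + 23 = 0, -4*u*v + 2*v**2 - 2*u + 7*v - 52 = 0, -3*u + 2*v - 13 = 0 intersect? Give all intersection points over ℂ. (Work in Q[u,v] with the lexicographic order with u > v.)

{(-3, 2)}

Compute a lex Gröbner basis by Buchberger's algorithm.
f_1 = 5*u*v - u + 2*v + 23, LT = u*v.
f_2 = -4*u*v - 2*u + 2*v**2 + 7*v - 52, LT = u*v.
f_3 = -3*u + 2*v - 13, LT = u.

S(f_1,f_2): lcm = u*v. S = -7/10*u + 1/2*v**2 + 43/20*v - 42/5.
  leading term u: subtract (7/30)·f_3 from -7/10*u + 1/2*v**2 + 43/20*v - 42/5 → 1/2*v**2 + 101/60*v - 161/30
  leading term v**2: no divisor's leading term divides it; move 1/2*v**2 to the remainder.
  leading term v: no divisor's leading term divides it; move 101/60*v to the remainder.
  leading term 1: no divisor's leading term divides it; move -161/30 to the remainder.
  remainder 1/2*v**2 + 101/60*v - 161/30 ≠ 0; add h_4 = 1/2*v**2 + 101/60*v - 161/30 to the basis.

S(f_1,f_3): lcm = u*v. S = -1/5*u + 2/3*v**2 - 59/15*v + 23/5.
  leading term u: subtract (1/15)·f_3 from -1/5*u + 2/3*v**2 - 59/15*v + 23/5 → 2/3*v**2 - 61/15*v + 82/15
  leading term v**2: subtract (4/3)·h_4 from 2/3*v**2 - 61/15*v + 82/15 → -284/45*v + 568/45
  leading term v: no divisor's leading term divides it; move -284/45*v to the remainder.
  leading term 1: no divisor's leading term divides it; move 568/45 to the remainder.
  remainder -284/45*v + 568/45 ≠ 0; add h_5 = -284/45*v + 568/45 to the basis.

S(f_2,f_3): lcm = u*v. S = 1/2*u + 1/6*v**2 - 73/12*v + 13.
  leading term u: subtract (-1/6)·f_3 from 1/2*u + 1/6*v**2 - 73/12*v + 13 → 1/6*v**2 - 23/4*v + 65/6
  leading term v**2: subtract (1/3)·h_4 from 1/6*v**2 - 23/4*v + 65/6 → -284/45*v + 568/45
  leading term v: subtract (1)·h_5 from -284/45*v + 568/45 → 0
  remainder 0.

S(f_1,h_4): lcm = u*v**2. S = -107/30*u*v + 161/15*u + 2/5*v**2 + 23/5*v.
  leading term u*v: subtract (-107/150)·f_1 from -107/30*u*v + 161/15*u + 2/5*v**2 + 23/5*v → 501/50*u + 2/5*v**2 + 452/75*v + 2461/150
  leading term u: subtract (-167/50)·f_3 from 501/50*u + 2/5*v**2 + 452/75*v + 2461/150 → 2/5*v**2 + 953/75*v - 2026/75
  leading term v**2: subtract (4/5)·h_4 from 2/5*v**2 + 953/75*v - 2026/75 → 284/25*v - 568/25
  leading term v: subtract (-9/5)·h_5 from 284/25*v - 568/25 → 0
  remainder 0.

S(f_2,h_4): lcm = u*v**2. S = -43/15*u*v + 161/15*u - 1/2*v**3 - 7/4*v**2 + 13*v.
  leading term u*v: subtract (-43/75)·f_1 from -43/15*u*v + 161/15*u - 1/2*v**3 - 7/4*v**2 + 13*v → 254/25*u - 1/2*v**3 - 7/4*v**2 + 1061/75*v + 989/75
  leading term u: subtract (-254/75)·f_3 from 254/25*u - 1/2*v**3 - 7/4*v**2 + 1061/75*v + 989/75 → -1/2*v**3 - 7/4*v**2 + 523/25*v - 771/25
  leading term v**3: subtract (-v)·h_4 from -1/2*v**3 - 7/4*v**2 + 523/25*v - 771/25 → -1/15*v**2 + 2333/150*v - 771/25
  leading term v**2: subtract (-2/15)·h_4 from -1/15*v**2 + 2333/150*v - 771/25 → 142/9*v - 284/9
  leading term v: subtract (-5/2)·h_5 from 142/9*v - 284/9 → 0
  remainder 0.

S(f_3,h_4): leading monomials are coprime, so the S-polynomial reduces to 0 (Buchberger's first criterion).
S(f_1,h_5): lcm = u*v. S = 9/5*u + 2/5*v + 23/5.
  leading term u: subtract (-3/5)·f_3 from 9/5*u + 2/5*v + 23/5 → 8/5*v - 16/5
  leading term v: subtract (-18/71)·h_5 from 8/5*v - 16/5 → 0
  remainder 0.

S(f_2,h_5): lcm = u*v. S = 5/2*u - 1/2*v**2 - 7/4*v + 13.
  leading term u: subtract (-5/6)·f_3 from 5/2*u - 1/2*v**2 - 7/4*v + 13 → -1/2*v**2 - 1/12*v + 13/6
  leading term v**2: subtract (-1)·h_4 from -1/2*v**2 - 1/12*v + 13/6 → 8/5*v - 16/5
  leading term v: subtract (-18/71)·h_5 from 8/5*v - 16/5 → 0
  remainder 0.

S(f_3,h_5): leading monomials are coprime, so the S-polynomial reduces to 0 (Buchberger's first criterion).
S(h_4,h_5): lcm = v**2. S = 161/30*v - 161/15.
  leading term v: subtract (-483/568)·h_5 from 161/30*v - 161/15 → 0
  remainder 0.

Every S-polynomial of the final basis reduces to 0, so we have a Gröbner basis.
Inter-reduce: drop elements whose leading term is divisible by another's, tail-reduce, and make monic.
Reduced Gröbner basis: {u + 3, v - 2}.

A lex Gröbner basis eliminates variables successively. Here v - 2 depends only on v, with roots {2}; lifting each root through the earlier basis elements recovers the full solutions.
  v = 2: the earlier basis element becomes u + 3 = 0, giving u = -3 — point (-3, 2).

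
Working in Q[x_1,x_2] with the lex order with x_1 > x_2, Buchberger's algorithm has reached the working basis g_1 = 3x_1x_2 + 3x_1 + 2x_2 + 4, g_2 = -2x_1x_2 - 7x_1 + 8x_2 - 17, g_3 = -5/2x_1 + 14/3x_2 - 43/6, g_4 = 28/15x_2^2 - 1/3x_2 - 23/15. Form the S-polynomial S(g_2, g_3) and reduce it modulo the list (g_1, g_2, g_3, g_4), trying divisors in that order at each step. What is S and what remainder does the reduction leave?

lcm(LM(g_2), LM(g_3)) = x_1x_2.
S = (lcm/LT(g_2))·g_2 − (lcm/LT(g_3))·g_3 = 7/2x_1 + 28/15x_2^2 - 103/15x_2 + 17/2.
Reduce S modulo (g_1, g_2, g_3, g_4) in that order:
  leading term x_1: subtract (-7/5)·g_3 from 7/2x_1 + 28/15x_2^2 - 103/15x_2 + 17/2 → 28/15x_2^2 - 1/3x_2 - 23/15
  leading term x_2^2: subtract (1)·g_4 from 28/15x_2^2 - 1/3x_2 - 23/15 → 0
The remainder is 0, so this S-polynomial contributes no new basis element.

S(g_2, g_3) = 7/2x_1 + 28/15x_2^2 - 103/15x_2 + 17/2; remainder on division = 0.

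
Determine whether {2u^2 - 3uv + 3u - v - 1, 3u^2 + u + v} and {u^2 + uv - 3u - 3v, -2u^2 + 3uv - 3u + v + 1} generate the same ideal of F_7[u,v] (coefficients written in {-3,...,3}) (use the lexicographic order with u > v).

Since reduced Gröbner bases are canonical representatives of ideals under a given ordering, it suffices to compute and compare them.
Buchberger on the first generating set:
f_1 = 2u^2 - 3uv + 3u - v - 1, LT = u^2.
f_2 = 3u^2 + u + v, LT = u^2.

S(f_1,f_2): lcm = u^2. S = 2uv - 2v + 3.
  leading term uv: no divisor's leading term divides it; move 2uv to the remainder.
  leading term v: no divisor's leading term divides it; move -2v to the remainder.
  leading term 1: no divisor's leading term divides it; move 3 to the remainder.
  remainder 2uv - 2v + 3 ≠ 0; add g_3 = 2uv - 2v + 3 to the basis.

S(f_1,g_3): lcm = u^2v. S = 2uv^2 - uv + 2u + 3v^2 + 3v.
  leading term uv^2: subtract (v)·g_3 from 2uv^2 - uv + 2u + 3v^2 + 3v → -uv + 2u - 2v^2
  leading term uv: subtract (3)·g_3 from -uv + 2u - 2v^2 → 2u - 2v^2 - v - 2
  leading term u: no divisor's leading term divides it; move 2u to the remainder.
  leading term v^2: no divisor's leading term divides it; move -2v^2 to the remainder.
  leading term v: no divisor's leading term divides it; move -v to the remainder.
  leading term 1: no divisor's leading term divides it; move -2 to the remainder.
  remainder 2u - 2v^2 - v - 2 ≠ 0; add g_4 = 2u - 2v^2 - v - 2 to the basis.

S(g_3,g_4): lcm = uv. S = v^3 - 3v^2 - 2.
  leading term v^3: no divisor's leading term divides it; move v^3 to the remainder.
  leading term v^2: no divisor's leading term divides it; move -3v^2 to the remainder.
  leading term 1: no divisor's leading term divides it; move -2 to the remainder.
  remainder v^3 - 3v^2 - 2 ≠ 0; add g_5 = v^3 - 3v^2 - 2 to the basis.

The other S-polynomials (S(f_2,g_3), S(f_1,g_4), S(f_2,g_4), S(f_1,g_5), S(f_2,g_5), S(g_3,g_5), S(g_4,g_5)) all reduce to 0 modulo the current basis, so we have a Gröbner basis.
Inter-reduce: drop elements whose leading term is divisible by another's, tail-reduce, and make monic.
Reduced Gröbner basis: {u - v^2 + 3v - 1, v^3 - 3v^2 - 2}.

Buchberger on the second generating set:
h_1 = u^2 + uv - 3u - 3v, LT = u^2.
h_2 = -2u^2 + 3uv - 3u + v + 1, LT = u^2.

S(h_1,h_2): lcm = u^2. S = -uv - u + v - 3.
  leading term uv: no divisor's leading term divides it; move -uv to the remainder.
  leading term u: no divisor's leading term divides it; move -u to the remainder.
  leading term v: no divisor's leading term divides it; move v to the remainder.
  leading term 1: no divisor's leading term divides it; move -3 to the remainder.
  remainder -uv - u + v - 3 ≠ 0; add k_3 = -uv - u + v - 3 to the basis.

S(h_1,k_3): lcm = u^2v. S = -u^2 + uv^2 - 2uv - 3u - 3v^2.
  leading term u^2: subtract (-1)·h_1 from -u^2 + uv^2 - 2uv - 3u - 3v^2 → uv^2 - uv + u - 3v^2 - 3v
  leading term uv^2: subtract (-v)·k_3 from uv^2 - uv + u - 3v^2 - 3v → -2uv + u - 2v^2 + v
  leading term uv: subtract (2)·k_3 from -2uv + u - 2v^2 + v → 3u - 2v^2 - v - 1
  leading term u: no divisor's leading term divides it; move 3u to the remainder.
  leading term v^2: no divisor's leading term divides it; move -2v^2 to the remainder.
  leading term v: no divisor's leading term divides it; move -v to the remainder.
  leading term 1: no divisor's leading term divides it; move -1 to the remainder.
  remainder 3u - 2v^2 - v - 1 ≠ 0; add k_4 = 3u - 2v^2 - v - 1 to the basis.

S(k_3,k_4): lcm = uv. S = u + 3v^3 - 2v^2 - 3v + 3.
  leading term u: subtract (-2)·k_4 from u + 3v^3 - 2v^2 - 3v + 3 → 3v^3 + v^2 + 2v + 1
  leading term v^3: no divisor's leading term divides it; move 3v^3 to the remainder.
  leading term v^2: no divisor's leading term divides it; move v^2 to the remainder.
  leading term v: no divisor's leading term divides it; move 2v to the remainder.
  leading term 1: no divisor's leading term divides it; move 1 to the remainder.
  remainder 3v^3 + v^2 + 2v + 1 ≠ 0; add k_5 = 3v^3 + v^2 + 2v + 1 to the basis.

The other S-polynomials (S(h_2,k_3), S(h_1,k_4), S(h_2,k_4), S(h_1,k_5), S(h_2,k_5), S(k_3,k_5), S(k_4,k_5)) all reduce to 0 modulo the current basis, so we have a Gröbner basis.
Inter-reduce: drop elements whose leading term is divisible by another's, tail-reduce, and make monic.
Reduced Gröbner basis: {u - 3v^2 + 2v + 2, v^3 - 2v^2 + 3v - 2}.

Since the reduced bases disagree, the two ideals are not the same.

No, the ideals differ.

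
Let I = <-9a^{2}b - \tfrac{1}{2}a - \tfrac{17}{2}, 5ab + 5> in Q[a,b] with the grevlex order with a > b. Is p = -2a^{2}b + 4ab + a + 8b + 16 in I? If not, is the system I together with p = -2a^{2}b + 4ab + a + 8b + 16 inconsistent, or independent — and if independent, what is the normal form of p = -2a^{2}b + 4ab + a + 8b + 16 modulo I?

Adjoining -2a^{2}b + 4ab + a + 8b + 16 makes the ideal the whole ring: the system is inconsistent.

First compute the reduced Gröbner basis of I by Buchberger's algorithm.
f_1 = -9a^{2}b - \tfrac{1}{2}a - \tfrac{17}{2}, LT = a^{2}b.
f_2 = 5ab + 5, LT = ab.

S(f_1,f_2): lcm = a^{2}b. S = -\tfrac{17}{18}a + \tfrac{17}{18}.
  leading term a: no divisor's leading term divides it; move -\tfrac{17}{18}a to the remainder.
  leading term 1: no divisor's leading term divides it; move \tfrac{17}{18} to the remainder.
  remainder -\tfrac{17}{18}a + \tfrac{17}{18} ≠ 0; add h_3 = -\tfrac{17}{18}a + \tfrac{17}{18} to the basis.

S(f_2,h_3): lcm = ab. S = b + 1.
  leading term b: no divisor's leading term divides it; move b to the remainder.
  leading term 1: no divisor's leading term divides it; move 1 to the remainder.
  remainder b + 1 ≠ 0; add h_4 = b + 1 to the basis.

The other S-polynomials (S(f_1,h_3), S(f_1,h_4), S(f_2,h_4), S(h_3,h_4)) all reduce to 0 modulo the current basis, so we have a Gröbner basis.
Inter-reduce: drop elements whose leading term is divisible by another's, tail-reduce, and make monic.
Reduced Gröbner basis: {a - 1, b + 1}.
Label its elements g_1 = a - 1, g_2 = b + 1.

Reduce p = -2a^{2}b + 4ab + a + 8b + 16 modulo G:
  leading term a^{2}b: subtract (-2ab)·g_1 from -2a^{2}b + 4ab + a + 8b + 16 → 2ab + a + 8b + 16
  leading term ab: subtract (2b)·g_1 from 2ab + a + 8b + 16 → a + 10b + 16
  leading term a: subtract (1)·g_1 from a + 10b + 16 → 10b + 17
  leading term b: subtract (10)·g_2 from 10b + 17 → 7
  leading term 1: no divisor's leading term divides it; move 7 to the remainder.
  normal form = 7.
The normal form is nonzero, so p ∉ I. Since p minus its normal form lies in I, I + (p) = I + (r) where r = 7; decide whether this ideal is the whole ring.
Here r = 7 is a nonzero constant, hence a unit: 1 ∈ I + (p), the Gröbner basis of I + (p) is {1}, and the enlarged system has no common solution — adjoining p is inconsistent.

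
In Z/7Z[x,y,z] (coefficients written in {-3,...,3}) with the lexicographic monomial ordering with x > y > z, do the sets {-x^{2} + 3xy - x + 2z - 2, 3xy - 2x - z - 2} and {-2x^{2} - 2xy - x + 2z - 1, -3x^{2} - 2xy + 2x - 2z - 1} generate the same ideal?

For a fixed monomial order, each ideal has a unique reduced Gröbner basis; comparing bases decides equality.
Buchberger on the first generating set:
f_1 = -x^{2} + 3xy - x + 2z - 2, LT = x^{2}.
f_2 = 3xy - 2x - z - 2, LT = xy.

S(f_1,f_2): lcm = x^{2}y. S = 3x^{2} - 3xy^{2} + xy - 2xz + 3x - 2yz + 2y.
  reduce S modulo (f_1, f_2):
  remainder -2xz + 3x - 3yz - 3z - 3 ≠ 0; add g_3 = -2xz + 3x - 3yz - 3z - 3 to the basis.

S(f_2,g_3): lcm = xyz. S = -2xy - 3xz + 2y^{2}z + 2yz + 2y + 2z^{2} - 3z.
  reduce S modulo (f_1, f_2, g_3):
  remainder 2y^{2}z + 3yz + 2y + 2z^{2} + 2z + 2 ≠ 0; add g_4 = 2y^{2}z + 3yz + 2y + 2z^{2} + 2z + 2 to the basis.

The other S-polynomials (S(f_1,g_3), S(f_1,g_4), S(f_2,g_4), S(g_3,g_4)) all reduce to 0 modulo the current basis, so we have a Gröbner basis.
Inter-reduce: drop elements whose leading term is divisible by another's, tail-reduce, and make monic.
Reduced Gröbner basis: {x^{2} - x - 3z, xy - 3x + 2z - 3, xz + 2x - 2yz - 2z - 2, y^{2}z - 2yz + y + z^{2} + z + 1}.

Buchberger on the second generating set:
h_1 = -2x^{2} - 2xy - x + 2z - 1, LT = x^{2}.
h_2 = -3x^{2} - 2xy + 2x - 2z - 1, LT = x^{2}.

S(h_1,h_2): lcm = x^{2}. S = -2xy + 3z - 1.
  reduce S modulo (h_1, h_2):
  remainder -2xy + 3z - 1 ≠ 0; add k_3 = -2xy + 3z - 1 to the basis.

S(h_1,k_3): lcm = x^{2}y. S = xy^{2} - 3xy - 2xz + 3x - yz - 3y.
  reduce S modulo (h_1, h_2, k_3):
  remainder -2xz + 3x - 3yz - z - 2 ≠ 0; add k_4 = -2xz + 3x - 3yz - z - 2 to the basis.

S(k_3,k_4): lcm = xyz. S = -2xy + 2y^{2}z + 3yz - y + 2z^{2} - 3z.
  reduce S modulo (h_1, h_2, k_3, k_4):
  remainder 2y^{2}z + 3yz - y + 2z^{2} + z + 1 ≠ 0; add k_5 = 2y^{2}z + 3yz - y + 2z^{2} + z + 1 to the basis.

The other S-polynomials (S(h_2,k_3), S(h_1,k_4), S(h_2,k_4), S(h_1,k_5), S(h_2,k_5), S(k_3,k_5), S(k_4,k_5)) all reduce to 0 modulo the current basis, so we have a Gröbner basis.
Inter-reduce: drop elements whose leading term is divisible by another's, tail-reduce, and make monic.
Reduced Gröbner basis: {x^{2} - 3x - 3z, xy + 2z - 3, xz + 2x - 2yz - 3z + 1, y^{2}z - 2yz + 3y + z^{2} - 3z - 3}.

The bases are distinct; the ideals are different.

No, the ideals differ.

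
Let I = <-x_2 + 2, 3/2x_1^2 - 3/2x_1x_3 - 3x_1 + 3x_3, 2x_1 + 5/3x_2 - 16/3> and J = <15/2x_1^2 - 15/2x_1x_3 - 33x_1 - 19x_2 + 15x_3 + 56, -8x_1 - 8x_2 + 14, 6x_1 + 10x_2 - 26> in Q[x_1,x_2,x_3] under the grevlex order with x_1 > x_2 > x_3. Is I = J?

Equality of ideals is decidable: compute both reduced Gröbner bases (unique for the ordering) and check whether they agree.
Buchberger on the first generating set:
f_1 = -x_2 + 2, LT = x_2.
f_2 = 3/2x_1^2 - 3/2x_1x_3 - 3x_1 + 3x_3, LT = x_1^2.
f_3 = 2x_1 + 5/3x_2 - 16/3, LT = x_1.

S(f_2,f_3): lcm = x_1^2. S = -5/6x_1x_2 - x_1x_3 + 2/3x_1 + 2x_3.
  reduce S modulo (f_1, f_2, f_3):
  remainder x_3 - 1 ≠ 0; add g_4 = x_3 - 1 to the basis.

The other S-polynomials (S(f_1,f_2), S(f_1,f_3), S(f_1,g_4), S(f_2,g_4), S(f_3,g_4)) all reduce to 0 modulo the current basis, so we have a Gröbner basis.
Inter-reduce: drop elements whose leading term is divisible by another's, tail-reduce, and make monic.
Reduced Gröbner basis: {x_1 - 1, x_2 - 2, x_3 - 1}.

Buchberger on the second generating set:
h_1 = 15/2x_1^2 - 15/2x_1x_3 - 33x_1 - 19x_2 + 15x_3 + 56, LT = x_1^2.
h_2 = -8x_1 - 8x_2 + 14, LT = x_1.
h_3 = 6x_1 + 10x_2 - 26, LT = x_1.

S(h_1,h_2): lcm = x_1^2. S = -x_1x_2 - x_1x_3 - 53/20x_1 - 38/15x_2 + 2x_3 + 112/15.
  reduce S modulo (h_1, h_2, h_3):
  remainder x_2^2 + x_2x_3 - 49/30x_2 + 1/4x_3 + 679/240 ≠ 0; add k_4 = x_2^2 + x_2x_3 - 49/30x_2 + 1/4x_3 + 679/240 to the basis.

S(h_1,h_3): lcm = x_1^2. S = -5/3x_1x_2 - x_1x_3 - 1/15x_1 - 38/15x_2 + 2x_3 + 112/15.
  reduce S modulo (h_1, h_2, h_3, k_4):
  remainder -2/3x_2x_3 - 479/180x_2 - 1/6x_3 + 1897/720 ≠ 0; add k_5 = -2/3x_2x_3 - 479/180x_2 - 1/6x_3 + 1897/720 to the basis.

S(h_2,h_3): lcm = x_1. S = -2/3x_2 + 31/12.
  reduce S modulo (h_1, h_2, h_3, k_4, k_5):
  remainder -2/3x_2 + 31/12 ≠ 0; add k_6 = -2/3x_2 + 31/12 to the basis.

S(k_4,k_5): lcm = x_2^2x_3. S = x_2x_3^2 - 479/120x_2^2 - 113/60x_2x_3 + 1/4x_3^2 + 1897/480x_2 + 679/240x_3.
  reduce S modulo (h_1, h_2, h_3, k_4, k_5, k_6):
  remainder 33/4x_3 + 737/32 ≠ 0; add k_7 = 33/4x_3 + 737/32 to the basis.

The other S-polynomials (S(h_1,k_4), S(h_2,k_4), S(h_3,k_4), S(h_1,k_5), S(h_2,k_5), S(h_3,k_5), S(h_1,k_6), S(h_2,k_6), S(h_3,k_6), S(k_4,k_6), S(k_5,k_6), S(h_1,k_7), S(h_2,k_7), S(h_3,k_7), S(k_4,k_7), S(k_5,k_7), S(k_6,k_7)) all reduce to 0 modulo the current basis, so we have a Gröbner basis.
Inter-reduce: drop elements whose leading term is divisible by another's, tail-reduce, and make monic.
Reduced Gröbner basis: {x_1 + 17/8, x_2 - 31/8, x_3 + 67/24}.

The bases are distinct; the ideals are different.

No, the ideals differ.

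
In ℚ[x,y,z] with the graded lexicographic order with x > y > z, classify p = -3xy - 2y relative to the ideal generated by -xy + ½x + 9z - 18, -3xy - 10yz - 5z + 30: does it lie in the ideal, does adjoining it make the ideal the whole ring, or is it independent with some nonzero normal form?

First compute the reduced Gröbner basis of I by Buchberger's algorithm.
f_1 = -xy + ½x + 9z - 18, LT = xy.
f_2 = -3xy - 10yz - 5z + 30, LT = xy.

S(f_1,f_2): lcm = xy. S = -10/3yz - ½x - 32/3z + 28.
  leading term yz: no divisor's leading term divides it; move -10/3yz to the remainder.
  leading term x: no divisor's leading term divides it; move -½x to the remainder.
  leading term z: no divisor's leading term divides it; move -32/3z to the remainder.
  leading term 1: no divisor's leading term divides it; move 28 to the remainder.
  remainder -10/3yz - ½x - 32/3z + 28 ≠ 0; add h_3 = -10/3yz - ½x - 32/3z + 28 to the basis.

S(f_1,h_3): lcm = xyz. S = -3/20x² - 37/10xz - 9z² + 42/5x + 18z.
  leading term x²: no divisor's leading term divides it; move -3/20x² to the remainder.
  leading term xz: no divisor's leading term divides it; move -37/10xz to the remainder.
  leading term z²: no divisor's leading term divides it; move -9z² to the remainder.
  leading term x: no divisor's leading term divides it; move 42/5x to the remainder.
  leading term z: no divisor's leading term divides it; move 18z to the remainder.
  remainder -3/20x² - 37/10xz - 9z² + 42/5x + 18z ≠ 0; add h_4 = -3/20x² - 37/10xz - 9z² + 42/5x + 18z to the basis.

The other S-polynomials (S(f_2,h_3), S(f_1,h_4), S(f_2,h_4), S(h_3,h_4)) all reduce to 0 modulo the current basis, so we have a Gröbner basis.
Inter-reduce: drop elements whose leading term is divisible by another's, tail-reduce, and make monic.
Reduced Gröbner basis: {x² + 74/3xz + 60z² - 56x - 120z, xy - ½x - 9z + 18, yz + 3/20x + 16/5z - 42/5}.
Label its elements g_1 = x² + 74/3xz + 60z² - 56x - 120z, g_2 = xy - ½x - 9z + 18, g_3 = yz + 3/20x + 16/5z - 42/5.

Reduce p = -3xy - 2y modulo G:
  leading term xy: subtract (-3)·g_2 from -3xy - 2y → -3/2x - 2y - 27z + 54
  leading term x: no divisor's leading term divides it; move -3/2x to the remainder.
  leading term y: no divisor's leading term divides it; move -2y to the remainder.
  leading term z: no divisor's leading term divides it; move -27z to the remainder.
  leading term 1: no divisor's leading term divides it; move 54 to the remainder.
  normal form = -3/2x - 2y - 27z + 54.
The normal form is nonzero, so p ∉ I. Since p minus its normal form lies in I, I + (p) = I + (r) where r = -3/2x - 2y - 27z + 54; decide whether this ideal is the whole ring.
Run Buchberger on G together with r (pairs among the g_i already reduce to 0 since G is a Gröbner basis):
g_1 = x² + 74/3xz + 60z² - 56x - 120z, LT = x².
g_2 = xy - ½x - 9z + 18, LT = xy.
g_3 = yz + 3/20x + 16/5z - 42/5, LT = yz.
r = -3/2x - 2y - 27z + 54, LT = x.

S(g_1,r): lcm = x². S = -4/3xy + 20/3xz + 60z² - 20x - 120z.
  leading term xy: subtract (-4/3)·g_2 from -4/3xy + 20/3xz + 60z² - 20x - 120z → 20/3xz + 60z² - 62/3x - 132z + 24
  leading term xz: subtract (-40/9z)·r from 20/3xz + 60z² - 62/3x - 132z + 24 → -80/9yz - 60z² - 62/3x + 108z + 24
  leading term yz: subtract (-80/9)·g_3 from -80/9yz - 60z² - 62/3x + 108z + 24 → -60z² - 58/3x + 1228/9z - 152/3
  leading term z²: no divisor's leading term divides it; move -60z² to the remainder.
  leading term x: subtract (116/9)·r from -58/3x + 1228/9z - 152/3 → 232/9y + 4360/9z - 2240/3
  leading term y: no divisor's leading term divides it; move 232/9y to the remainder.
  leading term z: no divisor's leading term divides it; move 4360/9z to the remainder.
  leading term 1: no divisor's leading term divides it; move -2240/3 to the remainder.
  remainder -60z² + 232/9y + 4360/9z - 2240/3 ≠ 0; add m_5 = -60z² + 232/9y + 4360/9z - 2240/3 to the basis.

S(g_2,r): lcm = xy. S = -4/3y² - 18yz - ½x + 36y - 9z + 18.
  leading term y²: no divisor's leading term divides it; move -4/3y² to the remainder.
  leading term yz: subtract (-18)·g_3 from -18yz - ½x + 36y - 9z + 18 → 11/5x + 36y + 243/5z - 666/5
  leading term x: subtract (-22/15)·r from 11/5x + 36y + 243/5z - 666/5 → 496/15y + 9z - 54
  leading term y: no divisor's leading term divides it; move 496/15y to the remainder.
  leading term z: no divisor's leading term divides it; move 9z to the remainder.
  leading term 1: no divisor's leading term divides it; move -54 to the remainder.
  remainder -4/3y² + 496/15y + 9z - 54 ≠ 0; add m_6 = -4/3y² + 496/15y + 9z - 54 to the basis.

The other S-polynomials (S(g_1,g_2), S(g_1,g_3), S(g_2,g_3), S(g_3,r), S(g_1,m_5), S(g_2,m_5), S(g_3,m_5), S(r,m_5), S(g_1,m_6), S(g_2,m_6), S(g_3,m_6), S(r,m_6), S(m_5,m_6)) all reduce to 0 modulo the current basis, so we have a Gröbner basis.
Inter-reduce: drop elements whose leading term is divisible by another's, tail-reduce, and make monic.
Reduced Gröbner basis: {y² - 124/5y - 27/4z + 81/2, yz - ⅕y + ½z - 3, z² - 58/135y - 218/27z + 112/9, x + 4/3y + 18z - 36}.
The reduced Gröbner basis of I + (p) is {y² - 124/5y - 27/4z + 81/2, yz - ⅕y + ½z - 3, z² - 58/135y - 218/27z + 112/9, x + 4/3y + 18z - 36} ≠ {1}, a proper ideal, so the enlarged system stays consistent: p is independent of I, with normal form -3/2x - 2y - 27z + 54.

-3xy - 2y is independent of I; its normal form modulo I is -3/2x - 2y - 27z + 54.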